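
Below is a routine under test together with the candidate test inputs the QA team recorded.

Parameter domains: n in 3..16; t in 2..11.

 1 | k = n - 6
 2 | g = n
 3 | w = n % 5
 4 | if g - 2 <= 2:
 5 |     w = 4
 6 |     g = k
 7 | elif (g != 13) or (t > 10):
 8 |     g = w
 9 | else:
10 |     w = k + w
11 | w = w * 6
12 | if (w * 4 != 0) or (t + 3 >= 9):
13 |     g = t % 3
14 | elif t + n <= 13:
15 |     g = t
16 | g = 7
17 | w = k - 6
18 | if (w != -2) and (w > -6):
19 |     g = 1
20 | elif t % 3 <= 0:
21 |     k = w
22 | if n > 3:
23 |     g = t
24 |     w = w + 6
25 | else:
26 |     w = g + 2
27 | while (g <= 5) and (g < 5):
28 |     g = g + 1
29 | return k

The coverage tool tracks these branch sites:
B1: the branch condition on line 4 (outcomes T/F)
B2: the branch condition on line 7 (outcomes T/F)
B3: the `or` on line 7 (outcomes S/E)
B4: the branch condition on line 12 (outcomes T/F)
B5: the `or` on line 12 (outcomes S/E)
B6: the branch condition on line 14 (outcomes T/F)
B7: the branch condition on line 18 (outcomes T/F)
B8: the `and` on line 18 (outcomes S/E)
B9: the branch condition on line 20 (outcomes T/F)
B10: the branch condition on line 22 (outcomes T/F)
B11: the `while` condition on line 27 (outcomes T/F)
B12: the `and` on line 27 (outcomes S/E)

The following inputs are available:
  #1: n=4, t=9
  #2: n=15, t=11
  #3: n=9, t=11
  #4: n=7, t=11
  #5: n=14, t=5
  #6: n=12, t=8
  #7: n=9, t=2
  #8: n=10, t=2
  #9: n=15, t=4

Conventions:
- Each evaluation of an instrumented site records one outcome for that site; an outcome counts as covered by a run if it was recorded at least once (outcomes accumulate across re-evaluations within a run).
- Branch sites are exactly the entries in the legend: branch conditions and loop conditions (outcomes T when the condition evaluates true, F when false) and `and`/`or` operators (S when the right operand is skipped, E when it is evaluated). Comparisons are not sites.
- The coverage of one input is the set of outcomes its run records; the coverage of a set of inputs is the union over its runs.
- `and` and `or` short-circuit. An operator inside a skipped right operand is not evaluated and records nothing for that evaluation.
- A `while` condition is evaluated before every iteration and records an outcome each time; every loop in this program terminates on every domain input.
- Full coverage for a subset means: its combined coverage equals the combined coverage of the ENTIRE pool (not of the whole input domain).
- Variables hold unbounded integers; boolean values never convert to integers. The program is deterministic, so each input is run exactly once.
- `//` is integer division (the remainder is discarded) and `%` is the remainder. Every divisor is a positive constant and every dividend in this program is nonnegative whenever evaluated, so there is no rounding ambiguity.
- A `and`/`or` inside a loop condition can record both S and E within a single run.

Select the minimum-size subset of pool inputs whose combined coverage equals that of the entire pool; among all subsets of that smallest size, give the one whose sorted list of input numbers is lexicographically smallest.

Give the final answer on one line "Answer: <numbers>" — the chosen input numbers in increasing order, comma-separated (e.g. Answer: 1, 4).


test 1 (n=4, t=9) fires B1->T, B5->S, B4->T, B8->E, B7->F, B9->T, B10->T, B12->S, B11->F; hits B1=T, B4=T, B5=S, B7=F, B8=E, B9=T, B10=T, B11=F, B12=S
test 2 (n=15, t=11) fires B1->F, B3->S, B2->T, B5->E, B4->T, B8->E, B7->T, B10->T, B12->S, B11->F; hits B1=F, B2=T, B3=S, B4=T, B5=E, B7=T, B8=E, B10=T, B11=F, B12=S
test 3 (n=9, t=11) fires B1->F, B3->S, B2->T, B5->S, B4->T, B8->E, B7->T, B10->T, B12->S, B11->F; hits B1=F, B2=T, B3=S, B4=T, B5=S, B7=T, B8=E, B10=T, B11=F, B12=S
test 4 (n=7, t=11) fires B1->F, B3->S, B2->T, B5->S, B4->T, B8->E, B7->T, B10->T, B12->S, B11->F; hits B1=F, B2=T, B3=S, B4=T, B5=S, B7=T, B8=E, B10=T, B11=F, B12=S
test 5 (n=14, t=5) fires B1->F, B3->S, B2->T, B5->S, B4->T, B8->E, B7->T, B10->T, B12->E, B11->F; hits B1=F, B2=T, B3=S, B4=T, B5=S, B7=T, B8=E, B10=T, B11=F, B12=E
test 6 (n=12, t=8) fires B1->F, B3->S, B2->T, B5->S, B4->T, B8->E, B7->T, B10->T, B12->S, B11->F; hits B1=F, B2=T, B3=S, B4=T, B5=S, B7=T, B8=E, B10=T, B11=F, B12=S
test 7 (n=9, t=2) fires B1->F, B3->S, B2->T, B5->S, B4->T, B8->E, B7->T, B10->T, B12->E, B11->T, B12->E, B11->T, B12->E, B11->T, ...; hits B1=F, B2=T, B3=S, B4=T, B5=S, B7=T, B8=E, B10=T, B11=T, B11=F, B12=E
test 8 (n=10, t=2) fires B1->F, B3->S, B2->T, B5->E, B4->F, B6->T, B8->S, B7->F, B9->F, B10->T, B12->E, B11->T, B12->E, B11->T, ...; hits B1=F, B2=T, B3=S, B4=F, B5=E, B6=T, B7=F, B8=S, B9=F, B10=T, B11=T, B11=F, B12=E
test 9 (n=15, t=4) fires B1->F, B3->S, B2->T, B5->E, B4->F, B6->F, B8->E, B7->T, B10->T, B12->E, B11->T, B12->E, B11->F; hits B1=F, B2=T, B3=S, B4=F, B5=E, B6=F, B7=T, B8=E, B10=T, B11=T, B11=F, B12=E
union over all inputs: B1=T, B1=F, B2=T, B3=S, B4=T, B4=F, B5=S, B5=E, B6=T, B6=F, B7=T, B7=F, B8=S, B8=E, B9=T, B9=F, B10=T, B11=T, B11=F, B12=S, B12=E (21 outcomes)
size 1 is not enough: best union over all size-1 subsets is 13/21
size 2 is not enough: best union over all size-2 subsets is 19/21
size 3: inputs {1, 8, 9} cover all 21 outcomes, and no lexicographically smaller subset of this size does
Answer: 1, 8, 9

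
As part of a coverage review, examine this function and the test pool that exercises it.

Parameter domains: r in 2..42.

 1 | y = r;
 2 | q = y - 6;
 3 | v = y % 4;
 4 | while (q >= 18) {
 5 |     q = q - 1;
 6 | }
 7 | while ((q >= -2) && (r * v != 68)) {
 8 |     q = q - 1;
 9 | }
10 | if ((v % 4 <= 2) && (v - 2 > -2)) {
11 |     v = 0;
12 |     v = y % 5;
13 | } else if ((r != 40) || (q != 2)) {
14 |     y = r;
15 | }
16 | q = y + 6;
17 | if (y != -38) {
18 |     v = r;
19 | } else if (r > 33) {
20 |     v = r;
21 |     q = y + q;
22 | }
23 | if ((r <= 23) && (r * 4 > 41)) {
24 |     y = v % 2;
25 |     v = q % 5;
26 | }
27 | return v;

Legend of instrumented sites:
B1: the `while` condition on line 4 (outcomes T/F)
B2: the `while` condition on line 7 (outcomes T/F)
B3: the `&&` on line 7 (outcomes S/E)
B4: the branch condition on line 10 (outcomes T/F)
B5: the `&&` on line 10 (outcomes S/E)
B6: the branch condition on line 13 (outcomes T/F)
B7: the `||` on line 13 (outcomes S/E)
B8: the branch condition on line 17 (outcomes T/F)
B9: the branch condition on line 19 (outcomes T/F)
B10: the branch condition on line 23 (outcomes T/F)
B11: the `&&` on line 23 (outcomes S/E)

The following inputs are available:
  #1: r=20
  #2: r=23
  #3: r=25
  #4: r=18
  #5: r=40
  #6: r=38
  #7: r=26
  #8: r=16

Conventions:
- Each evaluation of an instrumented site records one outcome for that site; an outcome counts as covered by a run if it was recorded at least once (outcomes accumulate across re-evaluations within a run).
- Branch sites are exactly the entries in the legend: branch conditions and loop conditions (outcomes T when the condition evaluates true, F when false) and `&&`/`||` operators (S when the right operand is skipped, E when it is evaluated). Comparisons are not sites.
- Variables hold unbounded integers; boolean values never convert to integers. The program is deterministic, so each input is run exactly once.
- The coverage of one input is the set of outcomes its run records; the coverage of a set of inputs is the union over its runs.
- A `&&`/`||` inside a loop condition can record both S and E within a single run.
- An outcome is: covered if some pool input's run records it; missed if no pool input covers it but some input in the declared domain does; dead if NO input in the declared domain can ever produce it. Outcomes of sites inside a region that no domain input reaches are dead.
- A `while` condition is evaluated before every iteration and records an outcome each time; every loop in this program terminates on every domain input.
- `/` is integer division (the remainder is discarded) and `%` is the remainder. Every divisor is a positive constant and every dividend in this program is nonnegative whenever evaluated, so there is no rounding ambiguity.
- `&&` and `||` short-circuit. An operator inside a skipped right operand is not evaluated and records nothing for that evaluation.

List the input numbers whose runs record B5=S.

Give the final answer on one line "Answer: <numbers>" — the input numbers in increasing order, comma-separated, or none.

input #1 (r=20): misses B5=S
input #2 (r=23): covers B5=S
input #3 (r=25): misses B5=S
input #4 (r=18): misses B5=S
input #5 (r=40): misses B5=S
input #6 (r=38): misses B5=S
input #7 (r=26): misses B5=S
input #8 (r=16): misses B5=S

Answer: 2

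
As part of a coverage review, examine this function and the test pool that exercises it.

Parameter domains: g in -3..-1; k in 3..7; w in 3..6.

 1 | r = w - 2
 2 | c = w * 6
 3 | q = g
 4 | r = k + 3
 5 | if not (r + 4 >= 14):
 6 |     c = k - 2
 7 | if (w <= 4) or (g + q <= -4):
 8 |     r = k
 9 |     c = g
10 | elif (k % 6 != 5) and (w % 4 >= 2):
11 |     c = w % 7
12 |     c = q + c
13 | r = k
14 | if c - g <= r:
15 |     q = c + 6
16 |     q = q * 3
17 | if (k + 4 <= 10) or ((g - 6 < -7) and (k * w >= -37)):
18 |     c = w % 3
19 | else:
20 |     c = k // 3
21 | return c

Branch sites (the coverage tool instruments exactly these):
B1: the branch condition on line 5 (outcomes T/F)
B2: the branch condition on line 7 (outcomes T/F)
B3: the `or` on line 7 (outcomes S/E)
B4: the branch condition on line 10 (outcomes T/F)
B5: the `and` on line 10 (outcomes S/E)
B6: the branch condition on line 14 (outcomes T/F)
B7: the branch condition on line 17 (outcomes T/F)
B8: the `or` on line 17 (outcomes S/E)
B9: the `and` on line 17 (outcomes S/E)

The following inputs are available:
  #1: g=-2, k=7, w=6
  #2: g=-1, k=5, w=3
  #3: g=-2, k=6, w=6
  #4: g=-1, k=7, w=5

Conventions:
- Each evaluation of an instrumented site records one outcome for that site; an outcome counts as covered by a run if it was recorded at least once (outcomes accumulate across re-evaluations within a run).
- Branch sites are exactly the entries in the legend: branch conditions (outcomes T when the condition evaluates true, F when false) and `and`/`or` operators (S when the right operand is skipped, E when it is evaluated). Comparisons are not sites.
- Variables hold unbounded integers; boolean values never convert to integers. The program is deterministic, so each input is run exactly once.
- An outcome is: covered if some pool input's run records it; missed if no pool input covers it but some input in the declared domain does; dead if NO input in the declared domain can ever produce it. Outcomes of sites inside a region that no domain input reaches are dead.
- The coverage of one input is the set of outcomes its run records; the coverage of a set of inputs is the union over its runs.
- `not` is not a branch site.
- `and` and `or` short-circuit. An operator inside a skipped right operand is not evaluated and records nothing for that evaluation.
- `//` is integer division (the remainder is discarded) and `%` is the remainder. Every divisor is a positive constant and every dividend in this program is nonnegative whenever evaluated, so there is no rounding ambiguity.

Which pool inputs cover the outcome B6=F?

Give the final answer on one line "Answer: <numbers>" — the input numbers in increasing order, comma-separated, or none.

input #1 (g=-2, k=7, w=6): misses B6=F
input #2 (g=-1, k=5, w=3): misses B6=F
input #3 (g=-2, k=6, w=6): misses B6=F
input #4 (g=-1, k=7, w=5): covers B6=F

Answer: 4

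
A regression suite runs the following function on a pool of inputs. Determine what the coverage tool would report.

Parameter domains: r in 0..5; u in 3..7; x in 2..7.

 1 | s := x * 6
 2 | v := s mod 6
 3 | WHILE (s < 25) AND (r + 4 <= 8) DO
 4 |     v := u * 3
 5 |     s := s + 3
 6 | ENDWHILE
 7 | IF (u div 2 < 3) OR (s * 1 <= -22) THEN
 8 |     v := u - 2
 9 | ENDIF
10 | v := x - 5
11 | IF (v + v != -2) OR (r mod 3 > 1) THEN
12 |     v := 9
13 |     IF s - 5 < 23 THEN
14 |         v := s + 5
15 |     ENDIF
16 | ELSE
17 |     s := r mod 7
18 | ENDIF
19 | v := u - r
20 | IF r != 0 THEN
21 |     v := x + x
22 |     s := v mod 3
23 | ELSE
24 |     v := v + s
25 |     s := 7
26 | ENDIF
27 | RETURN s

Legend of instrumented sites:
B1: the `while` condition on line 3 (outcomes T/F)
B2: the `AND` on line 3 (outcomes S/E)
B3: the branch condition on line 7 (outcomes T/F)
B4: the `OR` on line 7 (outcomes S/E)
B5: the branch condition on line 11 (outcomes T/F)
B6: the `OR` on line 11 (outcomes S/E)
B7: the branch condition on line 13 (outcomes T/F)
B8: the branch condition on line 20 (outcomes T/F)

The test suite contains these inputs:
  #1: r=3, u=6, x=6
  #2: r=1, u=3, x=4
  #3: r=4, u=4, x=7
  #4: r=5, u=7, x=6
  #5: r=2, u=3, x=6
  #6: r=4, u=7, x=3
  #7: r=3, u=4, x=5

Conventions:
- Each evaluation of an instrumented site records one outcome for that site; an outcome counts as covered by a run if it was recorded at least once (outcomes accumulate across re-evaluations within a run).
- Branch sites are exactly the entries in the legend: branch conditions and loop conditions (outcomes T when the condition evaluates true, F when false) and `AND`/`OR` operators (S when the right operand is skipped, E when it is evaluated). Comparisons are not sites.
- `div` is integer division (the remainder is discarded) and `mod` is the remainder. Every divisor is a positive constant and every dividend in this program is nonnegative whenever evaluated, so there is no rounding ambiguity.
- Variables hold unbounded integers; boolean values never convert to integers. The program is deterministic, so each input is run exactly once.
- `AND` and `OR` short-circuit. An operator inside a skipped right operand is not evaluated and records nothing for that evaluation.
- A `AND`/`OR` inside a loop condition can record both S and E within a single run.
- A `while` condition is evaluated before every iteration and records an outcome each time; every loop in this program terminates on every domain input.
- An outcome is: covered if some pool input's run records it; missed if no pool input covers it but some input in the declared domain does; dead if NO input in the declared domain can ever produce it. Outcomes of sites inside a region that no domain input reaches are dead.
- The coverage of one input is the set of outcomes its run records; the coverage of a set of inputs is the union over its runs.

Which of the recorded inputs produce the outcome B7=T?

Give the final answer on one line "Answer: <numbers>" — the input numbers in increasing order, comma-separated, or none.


input #1 (r=3, u=6, x=6): does not produce B7=T
input #2 (r=1, u=3, x=4): does not produce B7=T
input #3 (r=4, u=4, x=7): does not produce B7=T
input #4 (r=5, u=7, x=6): does not produce B7=T
input #5 (r=2, u=3, x=6): does not produce B7=T
input #6 (r=4, u=7, x=3): produces B7=T
input #7 (r=3, u=4, x=5): does not produce B7=T
Answer: 6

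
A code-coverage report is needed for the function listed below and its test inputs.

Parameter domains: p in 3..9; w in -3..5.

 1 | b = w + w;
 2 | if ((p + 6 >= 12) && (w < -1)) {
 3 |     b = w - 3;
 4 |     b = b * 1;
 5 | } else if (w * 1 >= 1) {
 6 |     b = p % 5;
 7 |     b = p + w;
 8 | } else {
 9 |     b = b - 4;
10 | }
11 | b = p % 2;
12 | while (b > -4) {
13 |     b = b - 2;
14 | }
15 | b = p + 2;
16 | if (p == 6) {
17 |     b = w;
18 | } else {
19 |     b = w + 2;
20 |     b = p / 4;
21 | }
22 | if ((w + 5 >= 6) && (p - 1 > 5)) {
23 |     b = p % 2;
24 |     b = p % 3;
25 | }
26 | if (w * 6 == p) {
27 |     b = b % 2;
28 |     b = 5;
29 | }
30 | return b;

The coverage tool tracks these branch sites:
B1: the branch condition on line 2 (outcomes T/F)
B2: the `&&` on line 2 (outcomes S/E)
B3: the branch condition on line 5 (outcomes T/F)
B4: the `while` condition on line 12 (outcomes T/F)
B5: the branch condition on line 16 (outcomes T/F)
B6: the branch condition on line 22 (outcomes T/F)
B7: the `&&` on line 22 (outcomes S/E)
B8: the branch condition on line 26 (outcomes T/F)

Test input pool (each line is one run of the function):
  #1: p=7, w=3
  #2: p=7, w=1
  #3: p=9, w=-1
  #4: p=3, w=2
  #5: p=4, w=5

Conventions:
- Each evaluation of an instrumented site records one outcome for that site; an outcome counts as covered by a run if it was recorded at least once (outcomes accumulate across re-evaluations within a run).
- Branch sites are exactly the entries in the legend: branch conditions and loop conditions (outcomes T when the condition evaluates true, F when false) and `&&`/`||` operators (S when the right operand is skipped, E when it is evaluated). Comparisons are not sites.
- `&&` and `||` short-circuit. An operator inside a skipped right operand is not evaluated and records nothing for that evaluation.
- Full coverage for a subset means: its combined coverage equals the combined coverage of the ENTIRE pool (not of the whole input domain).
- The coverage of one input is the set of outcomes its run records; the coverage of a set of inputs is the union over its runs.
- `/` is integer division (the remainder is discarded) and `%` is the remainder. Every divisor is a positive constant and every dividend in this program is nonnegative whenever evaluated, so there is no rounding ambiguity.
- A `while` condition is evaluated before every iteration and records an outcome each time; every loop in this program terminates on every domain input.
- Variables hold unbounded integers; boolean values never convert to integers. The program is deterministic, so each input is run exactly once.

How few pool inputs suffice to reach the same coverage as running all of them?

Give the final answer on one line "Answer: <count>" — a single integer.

#1 (p=7, w=3) -> B2->E, B1->F, B3->T, B4->T, B4->T, B4->T, B4->F, B5->F, B7->E, B6->T, B8->F; covered: B1=F, B2=E, B3=T, B4=T, B4=F, B5=F, B6=T, B7=E, B8=F
#2 (p=7, w=1) -> B2->E, B1->F, B3->T, B4->T, B4->T, B4->T, B4->F, B5->F, B7->E, B6->T, B8->F; covered: B1=F, B2=E, B3=T, B4=T, B4=F, B5=F, B6=T, B7=E, B8=F
#3 (p=9, w=-1) -> B2->E, B1->F, B3->F, B4->T, B4->T, B4->T, B4->F, B5->F, B7->S, B6->F, B8->F; covered: B1=F, B2=E, B3=F, B4=T, B4=F, B5=F, B6=F, B7=S, B8=F
#4 (p=3, w=2) -> B2->S, B1->F, B3->T, B4->T, B4->T, B4->T, B4->F, B5->F, B7->E, B6->F, B8->F; covered: B1=F, B2=S, B3=T, B4=T, B4=F, B5=F, B6=F, B7=E, B8=F
#5 (p=4, w=5) -> B2->S, B1->F, B3->T, B4->T, B4->T, B4->F, B5->F, B7->E, B6->F, B8->F; covered: B1=F, B2=S, B3=T, B4=T, B4=F, B5=F, B6=F, B7=E, B8=F
the full pool covers 13 outcomes: B1=F, B2=S, B2=E, B3=T, B3=F, B4=T, B4=F, B5=F, B6=T, B6=F, B7=S, B7=E, B8=F
checked all size-1 subsets: none covers 13 outcomes (max 9/13)
checked all size-2 subsets: none covers 13 outcomes (max 12/13)
size 3: inputs {1, 3, 4} cover all 13 outcomes, and no lexicographically smaller subset of this size does

Answer: 3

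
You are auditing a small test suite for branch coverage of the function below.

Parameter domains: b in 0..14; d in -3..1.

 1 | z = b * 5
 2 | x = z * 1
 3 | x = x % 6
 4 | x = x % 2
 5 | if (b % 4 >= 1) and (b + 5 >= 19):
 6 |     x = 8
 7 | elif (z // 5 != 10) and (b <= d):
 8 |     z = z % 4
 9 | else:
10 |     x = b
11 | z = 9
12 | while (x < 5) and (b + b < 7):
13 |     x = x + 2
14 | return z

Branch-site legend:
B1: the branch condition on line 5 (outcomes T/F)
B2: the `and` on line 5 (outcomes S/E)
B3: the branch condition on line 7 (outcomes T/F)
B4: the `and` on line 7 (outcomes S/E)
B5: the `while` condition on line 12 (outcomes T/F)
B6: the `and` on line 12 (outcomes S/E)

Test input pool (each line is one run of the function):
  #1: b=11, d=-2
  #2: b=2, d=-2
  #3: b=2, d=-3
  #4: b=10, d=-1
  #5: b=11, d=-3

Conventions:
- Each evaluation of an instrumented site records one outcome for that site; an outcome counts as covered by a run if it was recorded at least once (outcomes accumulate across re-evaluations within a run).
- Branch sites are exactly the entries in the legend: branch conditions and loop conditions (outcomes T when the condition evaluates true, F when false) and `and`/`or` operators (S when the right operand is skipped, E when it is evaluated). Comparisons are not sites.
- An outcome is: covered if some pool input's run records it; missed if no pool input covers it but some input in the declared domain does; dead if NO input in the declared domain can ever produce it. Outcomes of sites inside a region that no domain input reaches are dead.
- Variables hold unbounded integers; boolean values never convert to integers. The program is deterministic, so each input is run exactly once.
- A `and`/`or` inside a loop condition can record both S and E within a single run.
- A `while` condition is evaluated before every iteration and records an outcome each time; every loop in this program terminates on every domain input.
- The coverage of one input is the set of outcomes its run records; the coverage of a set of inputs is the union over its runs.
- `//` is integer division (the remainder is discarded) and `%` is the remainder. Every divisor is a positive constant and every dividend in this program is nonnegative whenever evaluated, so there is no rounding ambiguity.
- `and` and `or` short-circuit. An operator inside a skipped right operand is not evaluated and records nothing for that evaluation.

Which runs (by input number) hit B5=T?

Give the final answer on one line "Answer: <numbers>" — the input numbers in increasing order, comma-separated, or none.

input #1 (b=11, d=-2): never hits B5=T
input #2 (b=2, d=-2): hits B5=T
input #3 (b=2, d=-3): hits B5=T
input #4 (b=10, d=-1): never hits B5=T
input #5 (b=11, d=-3): never hits B5=T

Answer: 2, 3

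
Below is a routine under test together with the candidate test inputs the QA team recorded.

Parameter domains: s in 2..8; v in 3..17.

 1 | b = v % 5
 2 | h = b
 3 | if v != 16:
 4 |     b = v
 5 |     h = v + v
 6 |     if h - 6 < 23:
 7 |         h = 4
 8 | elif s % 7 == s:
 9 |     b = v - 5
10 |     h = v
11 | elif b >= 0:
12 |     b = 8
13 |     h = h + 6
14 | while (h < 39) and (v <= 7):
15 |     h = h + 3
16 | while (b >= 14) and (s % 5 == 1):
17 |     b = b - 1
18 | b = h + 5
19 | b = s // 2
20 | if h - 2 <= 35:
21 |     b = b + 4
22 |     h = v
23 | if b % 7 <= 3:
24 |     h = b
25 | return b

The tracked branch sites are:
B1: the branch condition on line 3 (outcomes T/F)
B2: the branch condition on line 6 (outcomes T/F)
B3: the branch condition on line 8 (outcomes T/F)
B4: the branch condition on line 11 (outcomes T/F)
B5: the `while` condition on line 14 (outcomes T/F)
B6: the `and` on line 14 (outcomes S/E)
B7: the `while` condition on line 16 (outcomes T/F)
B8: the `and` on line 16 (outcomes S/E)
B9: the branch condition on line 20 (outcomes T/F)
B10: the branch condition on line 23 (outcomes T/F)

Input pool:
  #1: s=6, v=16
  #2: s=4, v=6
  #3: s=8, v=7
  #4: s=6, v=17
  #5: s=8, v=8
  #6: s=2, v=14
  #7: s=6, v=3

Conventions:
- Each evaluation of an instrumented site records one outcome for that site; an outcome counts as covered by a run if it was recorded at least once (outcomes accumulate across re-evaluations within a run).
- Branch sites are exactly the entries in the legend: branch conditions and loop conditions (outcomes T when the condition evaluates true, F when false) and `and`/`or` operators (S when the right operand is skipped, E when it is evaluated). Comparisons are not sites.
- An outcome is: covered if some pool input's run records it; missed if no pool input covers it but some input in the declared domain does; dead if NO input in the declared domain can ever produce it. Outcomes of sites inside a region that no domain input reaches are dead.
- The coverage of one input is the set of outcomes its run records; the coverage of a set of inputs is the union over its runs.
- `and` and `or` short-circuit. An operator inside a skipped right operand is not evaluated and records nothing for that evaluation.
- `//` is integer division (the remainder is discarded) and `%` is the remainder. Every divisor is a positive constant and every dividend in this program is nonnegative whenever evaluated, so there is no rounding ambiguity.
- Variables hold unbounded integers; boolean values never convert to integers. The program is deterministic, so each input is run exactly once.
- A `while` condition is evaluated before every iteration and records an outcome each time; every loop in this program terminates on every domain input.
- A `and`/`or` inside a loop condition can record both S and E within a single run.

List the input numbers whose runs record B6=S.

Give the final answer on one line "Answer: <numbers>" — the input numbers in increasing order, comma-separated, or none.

input #1 (s=6, v=16): misses B6=S
input #2 (s=4, v=6): covers B6=S
input #3 (s=8, v=7): covers B6=S
input #4 (s=6, v=17): misses B6=S
input #5 (s=8, v=8): misses B6=S
input #6 (s=2, v=14): misses B6=S
input #7 (s=6, v=3): covers B6=S

Answer: 2, 3, 7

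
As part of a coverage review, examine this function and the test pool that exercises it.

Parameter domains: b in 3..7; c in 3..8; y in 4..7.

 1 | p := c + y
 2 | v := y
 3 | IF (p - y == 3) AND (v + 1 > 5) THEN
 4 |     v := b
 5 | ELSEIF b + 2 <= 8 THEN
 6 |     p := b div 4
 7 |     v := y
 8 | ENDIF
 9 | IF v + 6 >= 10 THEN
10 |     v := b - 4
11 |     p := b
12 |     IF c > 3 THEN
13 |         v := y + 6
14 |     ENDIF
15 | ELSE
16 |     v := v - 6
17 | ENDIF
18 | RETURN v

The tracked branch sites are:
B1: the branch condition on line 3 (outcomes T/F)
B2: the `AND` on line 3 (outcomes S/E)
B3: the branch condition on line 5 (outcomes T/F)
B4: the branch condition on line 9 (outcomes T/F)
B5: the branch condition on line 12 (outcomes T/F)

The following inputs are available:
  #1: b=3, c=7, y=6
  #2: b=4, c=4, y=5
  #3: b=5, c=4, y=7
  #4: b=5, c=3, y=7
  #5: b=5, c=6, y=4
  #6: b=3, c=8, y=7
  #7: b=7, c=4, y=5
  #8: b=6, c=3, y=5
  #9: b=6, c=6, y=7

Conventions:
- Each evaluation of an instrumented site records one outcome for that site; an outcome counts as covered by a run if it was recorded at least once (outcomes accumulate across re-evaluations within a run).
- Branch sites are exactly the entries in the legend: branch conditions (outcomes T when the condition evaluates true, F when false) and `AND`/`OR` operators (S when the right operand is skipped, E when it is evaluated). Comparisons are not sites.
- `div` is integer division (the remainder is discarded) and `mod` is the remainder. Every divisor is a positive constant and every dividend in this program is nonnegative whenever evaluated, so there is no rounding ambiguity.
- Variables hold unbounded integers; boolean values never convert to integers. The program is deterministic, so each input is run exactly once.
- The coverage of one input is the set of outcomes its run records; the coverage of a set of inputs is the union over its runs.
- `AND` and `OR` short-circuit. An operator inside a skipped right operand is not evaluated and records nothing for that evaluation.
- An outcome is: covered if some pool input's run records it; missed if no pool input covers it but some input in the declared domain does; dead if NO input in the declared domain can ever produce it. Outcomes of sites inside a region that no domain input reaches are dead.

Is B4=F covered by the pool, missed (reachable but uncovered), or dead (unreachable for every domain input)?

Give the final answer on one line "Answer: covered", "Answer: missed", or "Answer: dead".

no pool input records B4=F
but domain input (b=3, c=3, y=5) does record it -> reachable, so missed

Answer: missed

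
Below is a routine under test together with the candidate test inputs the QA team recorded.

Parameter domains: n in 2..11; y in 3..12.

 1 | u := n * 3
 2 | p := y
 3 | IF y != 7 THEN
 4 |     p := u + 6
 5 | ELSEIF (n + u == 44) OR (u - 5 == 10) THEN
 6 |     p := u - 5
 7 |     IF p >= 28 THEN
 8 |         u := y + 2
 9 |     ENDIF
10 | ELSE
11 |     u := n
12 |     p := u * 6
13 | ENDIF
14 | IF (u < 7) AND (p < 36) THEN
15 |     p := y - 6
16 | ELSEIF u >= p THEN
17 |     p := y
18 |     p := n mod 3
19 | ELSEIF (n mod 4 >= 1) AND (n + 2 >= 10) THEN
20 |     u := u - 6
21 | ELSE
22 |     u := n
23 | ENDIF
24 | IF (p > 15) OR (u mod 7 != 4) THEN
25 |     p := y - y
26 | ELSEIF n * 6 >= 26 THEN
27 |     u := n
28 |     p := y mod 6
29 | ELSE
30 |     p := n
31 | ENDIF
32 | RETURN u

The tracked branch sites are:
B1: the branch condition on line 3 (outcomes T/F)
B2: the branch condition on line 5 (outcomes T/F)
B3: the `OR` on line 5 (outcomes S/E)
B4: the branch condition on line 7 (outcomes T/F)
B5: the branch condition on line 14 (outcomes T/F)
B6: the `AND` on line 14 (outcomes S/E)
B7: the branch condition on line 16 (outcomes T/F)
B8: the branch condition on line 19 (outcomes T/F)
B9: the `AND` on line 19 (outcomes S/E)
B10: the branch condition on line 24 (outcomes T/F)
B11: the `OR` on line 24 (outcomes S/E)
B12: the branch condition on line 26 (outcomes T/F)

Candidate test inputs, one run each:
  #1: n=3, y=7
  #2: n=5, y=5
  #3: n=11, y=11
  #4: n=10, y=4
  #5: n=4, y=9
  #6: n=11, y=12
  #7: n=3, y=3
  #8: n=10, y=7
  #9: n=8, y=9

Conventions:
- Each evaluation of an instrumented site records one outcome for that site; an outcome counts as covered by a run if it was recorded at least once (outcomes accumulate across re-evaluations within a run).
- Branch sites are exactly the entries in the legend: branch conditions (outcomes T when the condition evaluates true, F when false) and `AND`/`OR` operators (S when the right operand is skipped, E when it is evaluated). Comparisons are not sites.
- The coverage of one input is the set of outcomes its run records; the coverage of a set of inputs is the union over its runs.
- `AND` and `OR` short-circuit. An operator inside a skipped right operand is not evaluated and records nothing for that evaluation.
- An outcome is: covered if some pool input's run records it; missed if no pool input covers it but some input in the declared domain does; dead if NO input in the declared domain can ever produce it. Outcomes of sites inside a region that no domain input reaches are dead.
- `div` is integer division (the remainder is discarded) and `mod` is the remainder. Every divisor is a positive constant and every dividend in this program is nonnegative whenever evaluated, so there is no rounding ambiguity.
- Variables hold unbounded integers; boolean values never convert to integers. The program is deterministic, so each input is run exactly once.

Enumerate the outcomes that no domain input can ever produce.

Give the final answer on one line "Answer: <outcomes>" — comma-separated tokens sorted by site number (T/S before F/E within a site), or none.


exhaustive pass over the 100-input domain:
  B12=T: zero occurrences over every domain input -> dead
  reachable outcomes have witnesses, e.g. B1=T (e.g. n=2, y=3), B1=F (e.g. n=2, y=7), B2=T (e.g. n=5, y=7), B2=F (e.g. n=2, y=7)
Answer: B12=T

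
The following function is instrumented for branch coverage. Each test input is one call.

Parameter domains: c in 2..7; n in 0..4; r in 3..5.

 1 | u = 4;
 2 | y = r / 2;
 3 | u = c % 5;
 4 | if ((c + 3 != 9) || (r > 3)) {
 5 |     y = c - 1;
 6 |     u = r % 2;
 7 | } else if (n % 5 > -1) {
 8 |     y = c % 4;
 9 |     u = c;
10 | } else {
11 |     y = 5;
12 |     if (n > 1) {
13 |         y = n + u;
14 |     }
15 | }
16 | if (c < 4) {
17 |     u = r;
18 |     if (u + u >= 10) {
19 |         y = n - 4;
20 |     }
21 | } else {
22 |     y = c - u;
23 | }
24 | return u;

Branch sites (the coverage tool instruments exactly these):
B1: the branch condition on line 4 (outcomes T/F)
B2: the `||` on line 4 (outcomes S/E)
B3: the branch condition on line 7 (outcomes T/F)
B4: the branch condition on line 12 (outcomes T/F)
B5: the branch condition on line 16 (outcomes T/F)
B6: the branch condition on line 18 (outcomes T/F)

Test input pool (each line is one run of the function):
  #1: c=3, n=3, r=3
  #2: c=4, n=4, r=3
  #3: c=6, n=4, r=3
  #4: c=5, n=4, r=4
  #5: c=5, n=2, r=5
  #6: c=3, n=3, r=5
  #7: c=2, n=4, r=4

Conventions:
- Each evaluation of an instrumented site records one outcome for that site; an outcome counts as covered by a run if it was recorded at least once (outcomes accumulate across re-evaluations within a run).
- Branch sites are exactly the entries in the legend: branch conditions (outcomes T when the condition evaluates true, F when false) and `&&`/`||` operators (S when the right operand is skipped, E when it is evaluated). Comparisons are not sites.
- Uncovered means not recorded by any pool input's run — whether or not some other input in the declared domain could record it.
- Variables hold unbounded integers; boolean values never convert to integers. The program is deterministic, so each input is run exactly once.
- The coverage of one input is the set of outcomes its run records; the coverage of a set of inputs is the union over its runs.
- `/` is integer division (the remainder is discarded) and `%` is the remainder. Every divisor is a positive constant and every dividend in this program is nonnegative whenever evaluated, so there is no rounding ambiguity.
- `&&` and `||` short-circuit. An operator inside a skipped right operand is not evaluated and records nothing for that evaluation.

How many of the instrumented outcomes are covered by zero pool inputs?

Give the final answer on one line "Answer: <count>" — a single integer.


#1 (c=3, n=3, r=3) -> B2->S, B1->T, B5->T, B6->F; covered: B1=T, B2=S, B5=T, B6=F
#2 (c=4, n=4, r=3) -> B2->S, B1->T, B5->F; covered: B1=T, B2=S, B5=F
#3 (c=6, n=4, r=3) -> B2->E, B1->F, B3->T, B5->F; covered: B1=F, B2=E, B3=T, B5=F
#4 (c=5, n=4, r=4) -> B2->S, B1->T, B5->F; covered: B1=T, B2=S, B5=F
#5 (c=5, n=2, r=5) -> B2->S, B1->T, B5->F; covered: B1=T, B2=S, B5=F
#6 (c=3, n=3, r=5) -> B2->S, B1->T, B5->T, B6->T; covered: B1=T, B2=S, B5=T, B6=T
#7 (c=2, n=4, r=4) -> B2->S, B1->T, B5->T, B6->F; covered: B1=T, B2=S, B5=T, B6=F
union over the pool: B1=T, B1=F, B2=S, B2=E, B3=T, B5=T, B5=F, B6=T, B6=F
uncovered (3 of 12): B3=F, B4=T, B4=F
Answer: 3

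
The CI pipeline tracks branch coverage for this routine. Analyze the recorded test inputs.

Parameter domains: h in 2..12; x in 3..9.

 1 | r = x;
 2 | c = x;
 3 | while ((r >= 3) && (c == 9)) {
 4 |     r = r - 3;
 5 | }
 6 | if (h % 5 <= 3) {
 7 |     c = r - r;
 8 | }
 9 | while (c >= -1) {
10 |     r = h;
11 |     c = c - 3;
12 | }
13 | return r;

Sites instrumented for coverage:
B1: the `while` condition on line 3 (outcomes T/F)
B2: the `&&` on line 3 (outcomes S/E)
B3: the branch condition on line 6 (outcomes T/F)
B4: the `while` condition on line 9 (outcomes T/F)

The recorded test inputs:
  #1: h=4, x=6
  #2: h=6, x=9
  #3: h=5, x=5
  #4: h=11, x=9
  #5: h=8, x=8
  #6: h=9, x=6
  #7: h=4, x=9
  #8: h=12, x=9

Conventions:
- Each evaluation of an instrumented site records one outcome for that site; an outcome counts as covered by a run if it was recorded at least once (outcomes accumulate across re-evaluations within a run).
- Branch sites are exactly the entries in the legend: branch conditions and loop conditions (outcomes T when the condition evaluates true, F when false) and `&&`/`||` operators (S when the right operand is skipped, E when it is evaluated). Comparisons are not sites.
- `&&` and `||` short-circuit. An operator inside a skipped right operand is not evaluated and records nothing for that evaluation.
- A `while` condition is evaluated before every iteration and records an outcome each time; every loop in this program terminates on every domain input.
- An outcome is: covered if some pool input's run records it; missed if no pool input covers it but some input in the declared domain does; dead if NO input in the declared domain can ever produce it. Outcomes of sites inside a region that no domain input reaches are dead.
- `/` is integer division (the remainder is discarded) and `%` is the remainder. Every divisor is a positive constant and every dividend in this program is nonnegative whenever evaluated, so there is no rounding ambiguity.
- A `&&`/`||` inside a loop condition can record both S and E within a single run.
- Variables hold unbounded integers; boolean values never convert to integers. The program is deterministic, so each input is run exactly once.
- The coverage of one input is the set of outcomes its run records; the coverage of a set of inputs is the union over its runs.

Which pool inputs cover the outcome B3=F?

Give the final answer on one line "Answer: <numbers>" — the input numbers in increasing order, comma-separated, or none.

input #1 (h=4, x=6): records B3=F
input #2 (h=6, x=9): does not record B3=F
input #3 (h=5, x=5): does not record B3=F
input #4 (h=11, x=9): does not record B3=F
input #5 (h=8, x=8): does not record B3=F
input #6 (h=9, x=6): records B3=F
input #7 (h=4, x=9): records B3=F
input #8 (h=12, x=9): does not record B3=F

Answer: 1, 6, 7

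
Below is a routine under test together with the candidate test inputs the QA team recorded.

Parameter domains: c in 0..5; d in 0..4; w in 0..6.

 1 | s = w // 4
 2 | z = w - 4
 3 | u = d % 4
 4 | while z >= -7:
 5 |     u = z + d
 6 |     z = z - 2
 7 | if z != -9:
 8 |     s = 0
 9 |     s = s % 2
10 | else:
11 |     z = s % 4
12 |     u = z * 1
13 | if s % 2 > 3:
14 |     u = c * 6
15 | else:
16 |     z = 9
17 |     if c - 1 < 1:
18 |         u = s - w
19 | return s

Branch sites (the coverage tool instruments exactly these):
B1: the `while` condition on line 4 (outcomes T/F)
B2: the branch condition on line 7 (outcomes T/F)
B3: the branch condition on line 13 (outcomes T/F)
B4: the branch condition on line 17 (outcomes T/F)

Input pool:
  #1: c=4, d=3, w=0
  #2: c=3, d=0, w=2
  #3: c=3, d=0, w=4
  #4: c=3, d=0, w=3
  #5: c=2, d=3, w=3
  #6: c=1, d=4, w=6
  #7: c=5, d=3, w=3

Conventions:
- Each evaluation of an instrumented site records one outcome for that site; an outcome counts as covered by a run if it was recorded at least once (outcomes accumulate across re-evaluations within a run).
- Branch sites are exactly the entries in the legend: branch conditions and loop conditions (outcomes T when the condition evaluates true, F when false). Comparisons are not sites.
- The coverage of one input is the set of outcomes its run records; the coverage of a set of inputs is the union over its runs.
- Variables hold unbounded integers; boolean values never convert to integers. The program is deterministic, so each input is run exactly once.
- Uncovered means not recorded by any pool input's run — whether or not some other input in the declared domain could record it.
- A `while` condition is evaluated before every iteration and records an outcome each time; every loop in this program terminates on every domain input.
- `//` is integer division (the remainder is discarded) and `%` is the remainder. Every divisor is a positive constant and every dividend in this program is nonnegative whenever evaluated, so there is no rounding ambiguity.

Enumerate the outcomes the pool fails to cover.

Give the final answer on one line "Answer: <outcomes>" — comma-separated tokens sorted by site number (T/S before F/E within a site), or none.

input #1, c=4, d=3, w=0: events B1->T, B1->T, B1->F, B2->T, B3->F, B4->F; outcomes B1=T, B1=F, B2=T, B3=F, B4=F
input #2, c=3, d=0, w=2: events B1->T, B1->T, B1->T, B1->F, B2->T, B3->F, B4->F; outcomes B1=T, B1=F, B2=T, B3=F, B4=F
input #3, c=3, d=0, w=4: events B1->T, B1->T, B1->T, B1->T, B1->F, B2->T, B3->F, B4->F; outcomes B1=T, B1=F, B2=T, B3=F, B4=F
input #4, c=3, d=0, w=3: events B1->T, B1->T, B1->T, B1->T, B1->F, B2->F, B3->F, B4->F; outcomes B1=T, B1=F, B2=F, B3=F, B4=F
input #5, c=2, d=3, w=3: events B1->T, B1->T, B1->T, B1->T, B1->F, B2->F, B3->F, B4->F; outcomes B1=T, B1=F, B2=F, B3=F, B4=F
input #6, c=1, d=4, w=6: events B1->T, B1->T, B1->T, B1->T, B1->T, B1->F, B2->T, B3->F, B4->T; outcomes B1=T, B1=F, B2=T, B3=F, B4=T
input #7, c=5, d=3, w=3: events B1->T, B1->T, B1->T, B1->T, B1->F, B2->F, B3->F, B4->F; outcomes B1=T, B1=F, B2=F, B3=F, B4=F
union over the pool: B1=T, B1=F, B2=T, B2=F, B3=F, B4=T, B4=F
uncovered (1 of 8): B3=T

Answer: B3=T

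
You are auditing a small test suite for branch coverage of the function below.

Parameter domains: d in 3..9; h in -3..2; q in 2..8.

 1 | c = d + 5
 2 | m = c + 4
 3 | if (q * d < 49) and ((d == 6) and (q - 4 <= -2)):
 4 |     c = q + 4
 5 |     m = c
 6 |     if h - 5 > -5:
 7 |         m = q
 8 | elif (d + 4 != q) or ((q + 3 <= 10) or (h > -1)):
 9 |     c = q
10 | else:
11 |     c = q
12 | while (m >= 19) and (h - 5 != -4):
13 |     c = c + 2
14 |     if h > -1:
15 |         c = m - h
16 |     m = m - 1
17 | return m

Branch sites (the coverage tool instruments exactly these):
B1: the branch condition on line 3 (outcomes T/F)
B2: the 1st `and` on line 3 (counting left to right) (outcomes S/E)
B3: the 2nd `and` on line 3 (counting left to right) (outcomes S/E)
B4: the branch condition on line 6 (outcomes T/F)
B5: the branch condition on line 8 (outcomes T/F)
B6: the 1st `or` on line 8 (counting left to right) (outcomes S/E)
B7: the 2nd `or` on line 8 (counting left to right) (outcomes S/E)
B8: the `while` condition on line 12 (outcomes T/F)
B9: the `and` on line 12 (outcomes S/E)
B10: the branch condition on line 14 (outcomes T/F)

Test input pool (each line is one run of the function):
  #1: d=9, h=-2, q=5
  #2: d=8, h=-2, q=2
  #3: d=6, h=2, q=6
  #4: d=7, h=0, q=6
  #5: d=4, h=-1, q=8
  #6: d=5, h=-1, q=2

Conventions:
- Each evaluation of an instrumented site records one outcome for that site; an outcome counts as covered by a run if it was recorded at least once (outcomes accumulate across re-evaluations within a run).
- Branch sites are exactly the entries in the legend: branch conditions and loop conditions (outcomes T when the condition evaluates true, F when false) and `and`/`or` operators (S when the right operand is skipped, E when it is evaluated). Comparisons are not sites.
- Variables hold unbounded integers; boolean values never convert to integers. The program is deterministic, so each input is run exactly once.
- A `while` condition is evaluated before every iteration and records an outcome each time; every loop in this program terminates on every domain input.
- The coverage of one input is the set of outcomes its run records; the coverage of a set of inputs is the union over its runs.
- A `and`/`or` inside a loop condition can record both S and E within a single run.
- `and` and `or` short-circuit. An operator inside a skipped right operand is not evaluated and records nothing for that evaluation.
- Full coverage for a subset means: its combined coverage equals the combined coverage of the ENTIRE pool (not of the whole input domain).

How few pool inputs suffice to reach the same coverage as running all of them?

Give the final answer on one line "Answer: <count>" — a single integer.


input #1 (d=9, h=-2, q=5): covers B1=F, B2=E, B3=S, B5=T, B6=S, B8=F, B9=S
input #2 (d=8, h=-2, q=2): covers B1=F, B2=E, B3=S, B5=T, B6=S, B8=F, B9=S
input #3 (d=6, h=2, q=6): covers B1=F, B2=E, B3=E, B5=T, B6=S, B8=F, B9=S
input #4 (d=7, h=0, q=6): covers B1=F, B2=E, B3=S, B5=T, B6=S, B8=F, B9=S
input #5 (d=4, h=-1, q=8): covers B1=F, B2=E, B3=S, B5=F, B6=E, B7=E, B8=F, B9=S
input #6 (d=5, h=-1, q=2): covers B1=F, B2=E, B3=S, B5=T, B6=S, B8=F, B9=S
the full pool covers 11 outcomes: B1=F, B2=E, B3=S, B3=E, B5=T, B5=F, B6=S, B6=E, B7=E, B8=F, B9=S
size 1 is not enough: best union over all size-1 subsets is 8/11
inputs {3, 5} (size 2) cover everything; no size-2 subset with a lexicographically smaller index list covers all 11
Answer: 2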